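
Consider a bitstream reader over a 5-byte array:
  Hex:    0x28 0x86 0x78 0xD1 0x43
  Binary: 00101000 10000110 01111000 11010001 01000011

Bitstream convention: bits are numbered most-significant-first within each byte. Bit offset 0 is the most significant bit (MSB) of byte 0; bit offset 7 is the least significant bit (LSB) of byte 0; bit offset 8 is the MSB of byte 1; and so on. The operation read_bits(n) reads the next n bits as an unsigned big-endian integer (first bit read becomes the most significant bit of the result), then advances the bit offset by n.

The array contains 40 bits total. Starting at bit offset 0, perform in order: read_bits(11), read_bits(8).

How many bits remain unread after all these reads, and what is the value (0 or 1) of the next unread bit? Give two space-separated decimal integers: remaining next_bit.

Answer: 21 1

Derivation:
Read 1: bits[0:11] width=11 -> value=324 (bin 00101000100); offset now 11 = byte 1 bit 3; 29 bits remain
Read 2: bits[11:19] width=8 -> value=51 (bin 00110011); offset now 19 = byte 2 bit 3; 21 bits remain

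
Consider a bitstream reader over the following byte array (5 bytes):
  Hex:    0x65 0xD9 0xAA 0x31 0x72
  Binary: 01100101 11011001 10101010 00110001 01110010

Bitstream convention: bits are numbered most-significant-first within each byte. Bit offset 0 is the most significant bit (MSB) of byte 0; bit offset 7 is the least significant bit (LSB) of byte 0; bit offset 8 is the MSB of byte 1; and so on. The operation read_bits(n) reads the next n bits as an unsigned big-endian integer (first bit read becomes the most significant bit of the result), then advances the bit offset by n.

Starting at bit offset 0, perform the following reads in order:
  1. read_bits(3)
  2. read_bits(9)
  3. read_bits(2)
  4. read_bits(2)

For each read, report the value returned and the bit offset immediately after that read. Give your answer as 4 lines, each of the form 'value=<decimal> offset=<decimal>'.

Answer: value=3 offset=3
value=93 offset=12
value=2 offset=14
value=1 offset=16

Derivation:
Read 1: bits[0:3] width=3 -> value=3 (bin 011); offset now 3 = byte 0 bit 3; 37 bits remain
Read 2: bits[3:12] width=9 -> value=93 (bin 001011101); offset now 12 = byte 1 bit 4; 28 bits remain
Read 3: bits[12:14] width=2 -> value=2 (bin 10); offset now 14 = byte 1 bit 6; 26 bits remain
Read 4: bits[14:16] width=2 -> value=1 (bin 01); offset now 16 = byte 2 bit 0; 24 bits remain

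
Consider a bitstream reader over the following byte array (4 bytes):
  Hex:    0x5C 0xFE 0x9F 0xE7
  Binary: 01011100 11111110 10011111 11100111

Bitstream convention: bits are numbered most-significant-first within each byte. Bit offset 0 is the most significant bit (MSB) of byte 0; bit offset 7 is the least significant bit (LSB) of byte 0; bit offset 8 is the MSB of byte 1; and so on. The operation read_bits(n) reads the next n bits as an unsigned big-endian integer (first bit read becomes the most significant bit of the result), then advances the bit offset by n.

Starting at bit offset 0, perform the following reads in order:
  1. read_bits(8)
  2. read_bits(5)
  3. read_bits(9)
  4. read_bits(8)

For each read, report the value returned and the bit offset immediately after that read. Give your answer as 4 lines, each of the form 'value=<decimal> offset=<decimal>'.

Read 1: bits[0:8] width=8 -> value=92 (bin 01011100); offset now 8 = byte 1 bit 0; 24 bits remain
Read 2: bits[8:13] width=5 -> value=31 (bin 11111); offset now 13 = byte 1 bit 5; 19 bits remain
Read 3: bits[13:22] width=9 -> value=423 (bin 110100111); offset now 22 = byte 2 bit 6; 10 bits remain
Read 4: bits[22:30] width=8 -> value=249 (bin 11111001); offset now 30 = byte 3 bit 6; 2 bits remain

Answer: value=92 offset=8
value=31 offset=13
value=423 offset=22
value=249 offset=30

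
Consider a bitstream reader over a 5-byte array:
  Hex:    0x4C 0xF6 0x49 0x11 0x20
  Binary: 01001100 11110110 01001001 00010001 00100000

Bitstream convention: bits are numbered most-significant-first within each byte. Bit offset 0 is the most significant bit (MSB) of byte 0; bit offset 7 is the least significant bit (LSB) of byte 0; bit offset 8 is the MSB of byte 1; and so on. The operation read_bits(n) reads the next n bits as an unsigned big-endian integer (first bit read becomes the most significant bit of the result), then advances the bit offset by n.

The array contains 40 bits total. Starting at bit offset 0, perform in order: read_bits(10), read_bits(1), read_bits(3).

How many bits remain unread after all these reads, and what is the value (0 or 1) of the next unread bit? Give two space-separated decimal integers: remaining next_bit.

Read 1: bits[0:10] width=10 -> value=307 (bin 0100110011); offset now 10 = byte 1 bit 2; 30 bits remain
Read 2: bits[10:11] width=1 -> value=1 (bin 1); offset now 11 = byte 1 bit 3; 29 bits remain
Read 3: bits[11:14] width=3 -> value=5 (bin 101); offset now 14 = byte 1 bit 6; 26 bits remain

Answer: 26 1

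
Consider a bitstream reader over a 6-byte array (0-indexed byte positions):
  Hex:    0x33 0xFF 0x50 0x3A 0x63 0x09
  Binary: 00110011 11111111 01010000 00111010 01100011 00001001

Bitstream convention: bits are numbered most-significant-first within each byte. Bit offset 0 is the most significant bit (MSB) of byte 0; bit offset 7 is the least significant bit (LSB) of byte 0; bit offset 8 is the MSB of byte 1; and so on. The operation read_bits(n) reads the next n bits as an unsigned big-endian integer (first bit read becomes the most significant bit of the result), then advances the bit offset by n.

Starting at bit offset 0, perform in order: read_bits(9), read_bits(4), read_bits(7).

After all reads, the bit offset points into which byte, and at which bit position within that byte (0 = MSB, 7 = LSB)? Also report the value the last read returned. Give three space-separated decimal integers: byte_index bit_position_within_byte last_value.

Read 1: bits[0:9] width=9 -> value=103 (bin 001100111); offset now 9 = byte 1 bit 1; 39 bits remain
Read 2: bits[9:13] width=4 -> value=15 (bin 1111); offset now 13 = byte 1 bit 5; 35 bits remain
Read 3: bits[13:20] width=7 -> value=117 (bin 1110101); offset now 20 = byte 2 bit 4; 28 bits remain

Answer: 2 4 117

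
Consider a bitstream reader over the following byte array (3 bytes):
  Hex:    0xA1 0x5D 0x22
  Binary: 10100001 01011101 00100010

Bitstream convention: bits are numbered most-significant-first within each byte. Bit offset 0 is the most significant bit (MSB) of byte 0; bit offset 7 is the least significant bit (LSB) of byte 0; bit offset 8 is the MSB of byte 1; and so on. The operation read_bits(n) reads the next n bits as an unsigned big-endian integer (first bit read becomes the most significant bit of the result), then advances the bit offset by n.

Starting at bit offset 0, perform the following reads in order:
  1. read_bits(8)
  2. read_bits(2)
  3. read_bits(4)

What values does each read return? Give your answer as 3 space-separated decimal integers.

Answer: 161 1 7

Derivation:
Read 1: bits[0:8] width=8 -> value=161 (bin 10100001); offset now 8 = byte 1 bit 0; 16 bits remain
Read 2: bits[8:10] width=2 -> value=1 (bin 01); offset now 10 = byte 1 bit 2; 14 bits remain
Read 3: bits[10:14] width=4 -> value=7 (bin 0111); offset now 14 = byte 1 bit 6; 10 bits remain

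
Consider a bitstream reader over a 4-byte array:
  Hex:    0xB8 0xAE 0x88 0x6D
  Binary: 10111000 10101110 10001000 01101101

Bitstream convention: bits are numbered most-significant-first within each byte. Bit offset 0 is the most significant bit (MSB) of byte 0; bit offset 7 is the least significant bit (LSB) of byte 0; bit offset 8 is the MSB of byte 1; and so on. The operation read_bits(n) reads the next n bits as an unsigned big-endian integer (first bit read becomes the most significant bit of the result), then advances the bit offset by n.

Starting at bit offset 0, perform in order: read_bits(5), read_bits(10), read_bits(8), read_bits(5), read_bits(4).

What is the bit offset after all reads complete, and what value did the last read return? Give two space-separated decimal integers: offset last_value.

Answer: 32 13

Derivation:
Read 1: bits[0:5] width=5 -> value=23 (bin 10111); offset now 5 = byte 0 bit 5; 27 bits remain
Read 2: bits[5:15] width=10 -> value=87 (bin 0001010111); offset now 15 = byte 1 bit 7; 17 bits remain
Read 3: bits[15:23] width=8 -> value=68 (bin 01000100); offset now 23 = byte 2 bit 7; 9 bits remain
Read 4: bits[23:28] width=5 -> value=6 (bin 00110); offset now 28 = byte 3 bit 4; 4 bits remain
Read 5: bits[28:32] width=4 -> value=13 (bin 1101); offset now 32 = byte 4 bit 0; 0 bits remain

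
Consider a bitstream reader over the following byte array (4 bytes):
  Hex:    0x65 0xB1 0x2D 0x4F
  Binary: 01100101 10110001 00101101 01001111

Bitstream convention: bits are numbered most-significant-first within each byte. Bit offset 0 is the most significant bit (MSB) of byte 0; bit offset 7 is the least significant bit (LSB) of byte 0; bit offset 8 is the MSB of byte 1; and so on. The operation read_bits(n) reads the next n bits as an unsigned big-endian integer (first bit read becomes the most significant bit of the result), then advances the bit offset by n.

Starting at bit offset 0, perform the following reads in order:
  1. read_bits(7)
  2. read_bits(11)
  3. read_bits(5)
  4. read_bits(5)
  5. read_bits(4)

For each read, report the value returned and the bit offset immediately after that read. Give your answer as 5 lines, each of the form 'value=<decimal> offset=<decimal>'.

Read 1: bits[0:7] width=7 -> value=50 (bin 0110010); offset now 7 = byte 0 bit 7; 25 bits remain
Read 2: bits[7:18] width=11 -> value=1732 (bin 11011000100); offset now 18 = byte 2 bit 2; 14 bits remain
Read 3: bits[18:23] width=5 -> value=22 (bin 10110); offset now 23 = byte 2 bit 7; 9 bits remain
Read 4: bits[23:28] width=5 -> value=20 (bin 10100); offset now 28 = byte 3 bit 4; 4 bits remain
Read 5: bits[28:32] width=4 -> value=15 (bin 1111); offset now 32 = byte 4 bit 0; 0 bits remain

Answer: value=50 offset=7
value=1732 offset=18
value=22 offset=23
value=20 offset=28
value=15 offset=32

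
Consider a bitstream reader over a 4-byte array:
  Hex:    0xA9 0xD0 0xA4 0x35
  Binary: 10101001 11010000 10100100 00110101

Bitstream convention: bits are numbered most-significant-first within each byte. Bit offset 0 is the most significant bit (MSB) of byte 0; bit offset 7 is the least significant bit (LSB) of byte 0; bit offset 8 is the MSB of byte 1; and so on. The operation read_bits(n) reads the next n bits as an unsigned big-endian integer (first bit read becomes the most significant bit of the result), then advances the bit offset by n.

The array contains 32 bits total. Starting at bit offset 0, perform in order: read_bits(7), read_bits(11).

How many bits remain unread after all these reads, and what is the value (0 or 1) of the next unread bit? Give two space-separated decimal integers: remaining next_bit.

Read 1: bits[0:7] width=7 -> value=84 (bin 1010100); offset now 7 = byte 0 bit 7; 25 bits remain
Read 2: bits[7:18] width=11 -> value=1858 (bin 11101000010); offset now 18 = byte 2 bit 2; 14 bits remain

Answer: 14 1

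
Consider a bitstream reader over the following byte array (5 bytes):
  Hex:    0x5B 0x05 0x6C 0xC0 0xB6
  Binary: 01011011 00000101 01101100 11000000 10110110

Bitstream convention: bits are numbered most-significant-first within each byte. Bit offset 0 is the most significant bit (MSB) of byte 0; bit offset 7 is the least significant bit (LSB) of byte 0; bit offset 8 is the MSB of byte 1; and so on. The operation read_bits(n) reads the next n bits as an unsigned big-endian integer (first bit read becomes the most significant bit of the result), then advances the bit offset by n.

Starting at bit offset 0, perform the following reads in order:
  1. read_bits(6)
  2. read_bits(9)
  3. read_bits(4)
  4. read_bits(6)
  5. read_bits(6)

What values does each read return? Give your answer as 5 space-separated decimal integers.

Read 1: bits[0:6] width=6 -> value=22 (bin 010110); offset now 6 = byte 0 bit 6; 34 bits remain
Read 2: bits[6:15] width=9 -> value=386 (bin 110000010); offset now 15 = byte 1 bit 7; 25 bits remain
Read 3: bits[15:19] width=4 -> value=11 (bin 1011); offset now 19 = byte 2 bit 3; 21 bits remain
Read 4: bits[19:25] width=6 -> value=25 (bin 011001); offset now 25 = byte 3 bit 1; 15 bits remain
Read 5: bits[25:31] width=6 -> value=32 (bin 100000); offset now 31 = byte 3 bit 7; 9 bits remain

Answer: 22 386 11 25 32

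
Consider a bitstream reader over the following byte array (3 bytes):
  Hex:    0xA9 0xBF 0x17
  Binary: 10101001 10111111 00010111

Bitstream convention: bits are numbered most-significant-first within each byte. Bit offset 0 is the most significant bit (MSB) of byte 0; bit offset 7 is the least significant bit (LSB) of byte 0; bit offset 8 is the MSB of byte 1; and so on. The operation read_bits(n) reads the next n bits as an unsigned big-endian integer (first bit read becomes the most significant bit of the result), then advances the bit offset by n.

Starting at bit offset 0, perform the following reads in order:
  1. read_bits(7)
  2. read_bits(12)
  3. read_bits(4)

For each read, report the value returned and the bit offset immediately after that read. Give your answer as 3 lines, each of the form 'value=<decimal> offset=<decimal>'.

Answer: value=84 offset=7
value=3576 offset=19
value=11 offset=23

Derivation:
Read 1: bits[0:7] width=7 -> value=84 (bin 1010100); offset now 7 = byte 0 bit 7; 17 bits remain
Read 2: bits[7:19] width=12 -> value=3576 (bin 110111111000); offset now 19 = byte 2 bit 3; 5 bits remain
Read 3: bits[19:23] width=4 -> value=11 (bin 1011); offset now 23 = byte 2 bit 7; 1 bits remain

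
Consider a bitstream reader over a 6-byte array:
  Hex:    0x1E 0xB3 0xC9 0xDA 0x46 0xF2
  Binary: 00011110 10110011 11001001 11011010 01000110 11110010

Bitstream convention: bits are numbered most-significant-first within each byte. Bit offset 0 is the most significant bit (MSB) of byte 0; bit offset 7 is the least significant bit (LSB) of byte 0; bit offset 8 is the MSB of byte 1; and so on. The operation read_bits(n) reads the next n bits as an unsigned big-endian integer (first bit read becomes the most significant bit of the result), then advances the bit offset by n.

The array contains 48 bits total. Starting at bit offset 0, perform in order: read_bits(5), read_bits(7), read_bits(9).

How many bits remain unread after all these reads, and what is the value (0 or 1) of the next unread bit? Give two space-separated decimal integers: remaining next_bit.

Read 1: bits[0:5] width=5 -> value=3 (bin 00011); offset now 5 = byte 0 bit 5; 43 bits remain
Read 2: bits[5:12] width=7 -> value=107 (bin 1101011); offset now 12 = byte 1 bit 4; 36 bits remain
Read 3: bits[12:21] width=9 -> value=121 (bin 001111001); offset now 21 = byte 2 bit 5; 27 bits remain

Answer: 27 0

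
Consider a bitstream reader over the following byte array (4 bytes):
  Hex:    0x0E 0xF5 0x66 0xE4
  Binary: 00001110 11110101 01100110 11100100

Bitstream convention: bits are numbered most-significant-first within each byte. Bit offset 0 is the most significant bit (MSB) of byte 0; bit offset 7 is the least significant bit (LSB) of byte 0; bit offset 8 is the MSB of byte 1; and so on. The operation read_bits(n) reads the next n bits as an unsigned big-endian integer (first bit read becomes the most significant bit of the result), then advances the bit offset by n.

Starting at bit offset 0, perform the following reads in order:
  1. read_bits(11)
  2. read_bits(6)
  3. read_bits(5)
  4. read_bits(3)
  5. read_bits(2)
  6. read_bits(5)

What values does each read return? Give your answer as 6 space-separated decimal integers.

Read 1: bits[0:11] width=11 -> value=119 (bin 00001110111); offset now 11 = byte 1 bit 3; 21 bits remain
Read 2: bits[11:17] width=6 -> value=42 (bin 101010); offset now 17 = byte 2 bit 1; 15 bits remain
Read 3: bits[17:22] width=5 -> value=25 (bin 11001); offset now 22 = byte 2 bit 6; 10 bits remain
Read 4: bits[22:25] width=3 -> value=5 (bin 101); offset now 25 = byte 3 bit 1; 7 bits remain
Read 5: bits[25:27] width=2 -> value=3 (bin 11); offset now 27 = byte 3 bit 3; 5 bits remain
Read 6: bits[27:32] width=5 -> value=4 (bin 00100); offset now 32 = byte 4 bit 0; 0 bits remain

Answer: 119 42 25 5 3 4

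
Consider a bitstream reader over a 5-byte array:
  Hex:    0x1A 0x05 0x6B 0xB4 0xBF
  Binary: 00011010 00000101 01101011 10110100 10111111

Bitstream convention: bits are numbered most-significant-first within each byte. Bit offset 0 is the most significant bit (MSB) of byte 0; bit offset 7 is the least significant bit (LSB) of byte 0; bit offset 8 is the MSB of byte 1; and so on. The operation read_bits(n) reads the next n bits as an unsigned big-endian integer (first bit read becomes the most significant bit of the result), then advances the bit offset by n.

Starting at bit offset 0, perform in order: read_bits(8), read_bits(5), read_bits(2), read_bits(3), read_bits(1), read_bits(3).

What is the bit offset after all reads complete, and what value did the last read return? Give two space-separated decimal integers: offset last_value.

Read 1: bits[0:8] width=8 -> value=26 (bin 00011010); offset now 8 = byte 1 bit 0; 32 bits remain
Read 2: bits[8:13] width=5 -> value=0 (bin 00000); offset now 13 = byte 1 bit 5; 27 bits remain
Read 3: bits[13:15] width=2 -> value=2 (bin 10); offset now 15 = byte 1 bit 7; 25 bits remain
Read 4: bits[15:18] width=3 -> value=5 (bin 101); offset now 18 = byte 2 bit 2; 22 bits remain
Read 5: bits[18:19] width=1 -> value=1 (bin 1); offset now 19 = byte 2 bit 3; 21 bits remain
Read 6: bits[19:22] width=3 -> value=2 (bin 010); offset now 22 = byte 2 bit 6; 18 bits remain

Answer: 22 2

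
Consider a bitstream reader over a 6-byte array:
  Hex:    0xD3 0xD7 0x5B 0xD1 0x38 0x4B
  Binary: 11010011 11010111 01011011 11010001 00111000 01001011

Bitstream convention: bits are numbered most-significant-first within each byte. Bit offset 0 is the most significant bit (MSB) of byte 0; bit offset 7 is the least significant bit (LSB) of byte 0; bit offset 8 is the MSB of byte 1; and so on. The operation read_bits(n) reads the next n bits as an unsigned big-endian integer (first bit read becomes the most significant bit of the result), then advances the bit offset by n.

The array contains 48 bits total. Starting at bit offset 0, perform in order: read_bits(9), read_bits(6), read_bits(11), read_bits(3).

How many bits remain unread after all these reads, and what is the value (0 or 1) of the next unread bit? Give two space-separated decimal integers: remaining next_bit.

Read 1: bits[0:9] width=9 -> value=423 (bin 110100111); offset now 9 = byte 1 bit 1; 39 bits remain
Read 2: bits[9:15] width=6 -> value=43 (bin 101011); offset now 15 = byte 1 bit 7; 33 bits remain
Read 3: bits[15:26] width=11 -> value=1391 (bin 10101101111); offset now 26 = byte 3 bit 2; 22 bits remain
Read 4: bits[26:29] width=3 -> value=2 (bin 010); offset now 29 = byte 3 bit 5; 19 bits remain

Answer: 19 0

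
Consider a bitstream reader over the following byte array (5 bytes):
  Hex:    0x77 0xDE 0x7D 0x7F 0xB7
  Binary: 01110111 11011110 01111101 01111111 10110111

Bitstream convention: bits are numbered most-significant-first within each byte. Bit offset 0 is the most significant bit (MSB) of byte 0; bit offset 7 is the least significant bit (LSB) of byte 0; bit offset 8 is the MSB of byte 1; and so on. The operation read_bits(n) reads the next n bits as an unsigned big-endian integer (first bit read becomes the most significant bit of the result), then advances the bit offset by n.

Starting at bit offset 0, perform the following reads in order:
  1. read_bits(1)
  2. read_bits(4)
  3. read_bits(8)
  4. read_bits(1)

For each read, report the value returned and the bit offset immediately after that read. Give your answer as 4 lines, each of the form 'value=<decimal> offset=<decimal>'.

Read 1: bits[0:1] width=1 -> value=0 (bin 0); offset now 1 = byte 0 bit 1; 39 bits remain
Read 2: bits[1:5] width=4 -> value=14 (bin 1110); offset now 5 = byte 0 bit 5; 35 bits remain
Read 3: bits[5:13] width=8 -> value=251 (bin 11111011); offset now 13 = byte 1 bit 5; 27 bits remain
Read 4: bits[13:14] width=1 -> value=1 (bin 1); offset now 14 = byte 1 bit 6; 26 bits remain

Answer: value=0 offset=1
value=14 offset=5
value=251 offset=13
value=1 offset=14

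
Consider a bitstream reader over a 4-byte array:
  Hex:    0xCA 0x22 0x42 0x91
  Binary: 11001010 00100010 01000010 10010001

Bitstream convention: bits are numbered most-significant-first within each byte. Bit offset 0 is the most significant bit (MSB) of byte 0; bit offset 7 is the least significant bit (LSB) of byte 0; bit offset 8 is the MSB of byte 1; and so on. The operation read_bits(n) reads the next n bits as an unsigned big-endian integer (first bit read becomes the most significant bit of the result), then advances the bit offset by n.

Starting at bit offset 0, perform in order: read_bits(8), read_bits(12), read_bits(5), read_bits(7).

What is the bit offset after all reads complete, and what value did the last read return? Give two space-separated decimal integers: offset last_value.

Read 1: bits[0:8] width=8 -> value=202 (bin 11001010); offset now 8 = byte 1 bit 0; 24 bits remain
Read 2: bits[8:20] width=12 -> value=548 (bin 001000100100); offset now 20 = byte 2 bit 4; 12 bits remain
Read 3: bits[20:25] width=5 -> value=5 (bin 00101); offset now 25 = byte 3 bit 1; 7 bits remain
Read 4: bits[25:32] width=7 -> value=17 (bin 0010001); offset now 32 = byte 4 bit 0; 0 bits remain

Answer: 32 17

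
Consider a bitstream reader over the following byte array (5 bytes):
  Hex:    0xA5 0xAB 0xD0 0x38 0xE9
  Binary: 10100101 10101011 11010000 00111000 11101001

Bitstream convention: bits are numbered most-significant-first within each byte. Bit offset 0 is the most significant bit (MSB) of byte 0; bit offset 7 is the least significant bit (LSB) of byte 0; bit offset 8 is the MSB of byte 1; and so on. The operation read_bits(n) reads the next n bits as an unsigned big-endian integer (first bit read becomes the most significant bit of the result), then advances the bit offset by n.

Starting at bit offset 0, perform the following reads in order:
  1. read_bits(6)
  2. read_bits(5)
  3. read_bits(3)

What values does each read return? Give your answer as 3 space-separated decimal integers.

Answer: 41 13 2

Derivation:
Read 1: bits[0:6] width=6 -> value=41 (bin 101001); offset now 6 = byte 0 bit 6; 34 bits remain
Read 2: bits[6:11] width=5 -> value=13 (bin 01101); offset now 11 = byte 1 bit 3; 29 bits remain
Read 3: bits[11:14] width=3 -> value=2 (bin 010); offset now 14 = byte 1 bit 6; 26 bits remain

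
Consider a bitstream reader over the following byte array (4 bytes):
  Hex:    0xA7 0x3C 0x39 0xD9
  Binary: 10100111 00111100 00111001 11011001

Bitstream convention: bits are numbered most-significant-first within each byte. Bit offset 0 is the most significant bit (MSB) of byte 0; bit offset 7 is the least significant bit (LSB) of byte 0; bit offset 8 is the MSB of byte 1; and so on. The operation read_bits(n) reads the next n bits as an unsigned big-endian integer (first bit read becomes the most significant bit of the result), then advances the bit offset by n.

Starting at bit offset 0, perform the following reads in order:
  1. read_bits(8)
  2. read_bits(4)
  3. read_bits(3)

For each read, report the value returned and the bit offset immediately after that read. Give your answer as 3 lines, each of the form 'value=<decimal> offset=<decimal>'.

Answer: value=167 offset=8
value=3 offset=12
value=6 offset=15

Derivation:
Read 1: bits[0:8] width=8 -> value=167 (bin 10100111); offset now 8 = byte 1 bit 0; 24 bits remain
Read 2: bits[8:12] width=4 -> value=3 (bin 0011); offset now 12 = byte 1 bit 4; 20 bits remain
Read 3: bits[12:15] width=3 -> value=6 (bin 110); offset now 15 = byte 1 bit 7; 17 bits remain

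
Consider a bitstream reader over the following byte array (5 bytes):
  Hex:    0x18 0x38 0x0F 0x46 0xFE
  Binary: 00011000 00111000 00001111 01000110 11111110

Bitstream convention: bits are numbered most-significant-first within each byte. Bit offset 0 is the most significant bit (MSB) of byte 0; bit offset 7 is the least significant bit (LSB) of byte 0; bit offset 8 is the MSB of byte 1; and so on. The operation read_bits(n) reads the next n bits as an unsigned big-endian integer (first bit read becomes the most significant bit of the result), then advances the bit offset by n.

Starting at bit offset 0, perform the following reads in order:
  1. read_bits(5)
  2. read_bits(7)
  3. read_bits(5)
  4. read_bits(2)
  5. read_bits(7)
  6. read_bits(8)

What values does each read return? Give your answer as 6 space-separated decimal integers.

Answer: 3 3 16 0 61 27

Derivation:
Read 1: bits[0:5] width=5 -> value=3 (bin 00011); offset now 5 = byte 0 bit 5; 35 bits remain
Read 2: bits[5:12] width=7 -> value=3 (bin 0000011); offset now 12 = byte 1 bit 4; 28 bits remain
Read 3: bits[12:17] width=5 -> value=16 (bin 10000); offset now 17 = byte 2 bit 1; 23 bits remain
Read 4: bits[17:19] width=2 -> value=0 (bin 00); offset now 19 = byte 2 bit 3; 21 bits remain
Read 5: bits[19:26] width=7 -> value=61 (bin 0111101); offset now 26 = byte 3 bit 2; 14 bits remain
Read 6: bits[26:34] width=8 -> value=27 (bin 00011011); offset now 34 = byte 4 bit 2; 6 bits remain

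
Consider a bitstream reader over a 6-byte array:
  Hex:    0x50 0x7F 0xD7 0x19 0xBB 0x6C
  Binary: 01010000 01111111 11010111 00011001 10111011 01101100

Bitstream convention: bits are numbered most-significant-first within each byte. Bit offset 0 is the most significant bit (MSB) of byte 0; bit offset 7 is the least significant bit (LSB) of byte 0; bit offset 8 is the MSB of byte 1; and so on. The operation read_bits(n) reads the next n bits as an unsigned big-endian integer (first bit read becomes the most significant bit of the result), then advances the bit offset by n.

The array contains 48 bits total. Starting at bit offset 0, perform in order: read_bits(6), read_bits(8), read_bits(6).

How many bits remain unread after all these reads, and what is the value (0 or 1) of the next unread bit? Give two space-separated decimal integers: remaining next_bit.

Answer: 28 0

Derivation:
Read 1: bits[0:6] width=6 -> value=20 (bin 010100); offset now 6 = byte 0 bit 6; 42 bits remain
Read 2: bits[6:14] width=8 -> value=31 (bin 00011111); offset now 14 = byte 1 bit 6; 34 bits remain
Read 3: bits[14:20] width=6 -> value=61 (bin 111101); offset now 20 = byte 2 bit 4; 28 bits remain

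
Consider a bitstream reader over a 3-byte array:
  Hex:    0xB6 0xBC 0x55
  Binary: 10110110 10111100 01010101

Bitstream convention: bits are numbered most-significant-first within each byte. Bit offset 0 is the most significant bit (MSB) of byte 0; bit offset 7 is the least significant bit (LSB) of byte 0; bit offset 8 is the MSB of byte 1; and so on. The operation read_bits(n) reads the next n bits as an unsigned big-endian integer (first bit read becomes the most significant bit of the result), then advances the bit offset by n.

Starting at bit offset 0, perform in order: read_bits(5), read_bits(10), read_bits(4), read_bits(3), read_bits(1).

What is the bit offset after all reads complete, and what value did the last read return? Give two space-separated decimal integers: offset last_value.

Answer: 23 0

Derivation:
Read 1: bits[0:5] width=5 -> value=22 (bin 10110); offset now 5 = byte 0 bit 5; 19 bits remain
Read 2: bits[5:15] width=10 -> value=862 (bin 1101011110); offset now 15 = byte 1 bit 7; 9 bits remain
Read 3: bits[15:19] width=4 -> value=2 (bin 0010); offset now 19 = byte 2 bit 3; 5 bits remain
Read 4: bits[19:22] width=3 -> value=5 (bin 101); offset now 22 = byte 2 bit 6; 2 bits remain
Read 5: bits[22:23] width=1 -> value=0 (bin 0); offset now 23 = byte 2 bit 7; 1 bits remain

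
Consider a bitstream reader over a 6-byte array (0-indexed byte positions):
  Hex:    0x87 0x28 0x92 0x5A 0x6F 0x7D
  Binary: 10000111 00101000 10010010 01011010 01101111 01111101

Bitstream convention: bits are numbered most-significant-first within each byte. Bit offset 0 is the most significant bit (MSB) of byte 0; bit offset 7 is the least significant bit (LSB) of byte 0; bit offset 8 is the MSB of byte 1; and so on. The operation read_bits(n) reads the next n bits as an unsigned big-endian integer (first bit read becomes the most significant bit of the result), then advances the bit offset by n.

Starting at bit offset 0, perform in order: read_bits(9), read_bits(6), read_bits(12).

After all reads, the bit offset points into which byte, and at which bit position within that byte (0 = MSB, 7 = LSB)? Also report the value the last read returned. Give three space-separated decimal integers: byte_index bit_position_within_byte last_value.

Answer: 3 3 1170

Derivation:
Read 1: bits[0:9] width=9 -> value=270 (bin 100001110); offset now 9 = byte 1 bit 1; 39 bits remain
Read 2: bits[9:15] width=6 -> value=20 (bin 010100); offset now 15 = byte 1 bit 7; 33 bits remain
Read 3: bits[15:27] width=12 -> value=1170 (bin 010010010010); offset now 27 = byte 3 bit 3; 21 bits remain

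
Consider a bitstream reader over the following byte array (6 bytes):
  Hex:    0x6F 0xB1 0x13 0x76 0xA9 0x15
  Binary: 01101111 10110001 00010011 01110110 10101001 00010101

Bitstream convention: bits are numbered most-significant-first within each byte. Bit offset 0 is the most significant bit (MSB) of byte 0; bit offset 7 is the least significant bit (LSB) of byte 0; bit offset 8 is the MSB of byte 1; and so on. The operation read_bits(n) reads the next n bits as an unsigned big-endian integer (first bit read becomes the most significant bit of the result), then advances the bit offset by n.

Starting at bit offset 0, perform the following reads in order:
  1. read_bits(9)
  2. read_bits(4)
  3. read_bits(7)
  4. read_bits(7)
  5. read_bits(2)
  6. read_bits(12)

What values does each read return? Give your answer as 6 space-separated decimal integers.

Read 1: bits[0:9] width=9 -> value=223 (bin 011011111); offset now 9 = byte 1 bit 1; 39 bits remain
Read 2: bits[9:13] width=4 -> value=6 (bin 0110); offset now 13 = byte 1 bit 5; 35 bits remain
Read 3: bits[13:20] width=7 -> value=17 (bin 0010001); offset now 20 = byte 2 bit 4; 28 bits remain
Read 4: bits[20:27] width=7 -> value=27 (bin 0011011); offset now 27 = byte 3 bit 3; 21 bits remain
Read 5: bits[27:29] width=2 -> value=2 (bin 10); offset now 29 = byte 3 bit 5; 19 bits remain
Read 6: bits[29:41] width=12 -> value=3410 (bin 110101010010); offset now 41 = byte 5 bit 1; 7 bits remain

Answer: 223 6 17 27 2 3410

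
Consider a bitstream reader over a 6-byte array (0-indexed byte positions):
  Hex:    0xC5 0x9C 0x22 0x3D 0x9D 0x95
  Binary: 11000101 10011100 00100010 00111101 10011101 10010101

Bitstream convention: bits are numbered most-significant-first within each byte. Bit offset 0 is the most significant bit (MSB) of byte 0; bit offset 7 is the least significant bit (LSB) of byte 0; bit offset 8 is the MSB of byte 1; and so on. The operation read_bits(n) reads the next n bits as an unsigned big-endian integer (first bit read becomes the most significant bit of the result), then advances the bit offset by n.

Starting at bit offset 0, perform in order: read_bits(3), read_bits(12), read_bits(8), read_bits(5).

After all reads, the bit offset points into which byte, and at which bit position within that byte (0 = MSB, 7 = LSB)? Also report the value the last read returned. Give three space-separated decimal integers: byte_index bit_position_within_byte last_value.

Read 1: bits[0:3] width=3 -> value=6 (bin 110); offset now 3 = byte 0 bit 3; 45 bits remain
Read 2: bits[3:15] width=12 -> value=718 (bin 001011001110); offset now 15 = byte 1 bit 7; 33 bits remain
Read 3: bits[15:23] width=8 -> value=17 (bin 00010001); offset now 23 = byte 2 bit 7; 25 bits remain
Read 4: bits[23:28] width=5 -> value=3 (bin 00011); offset now 28 = byte 3 bit 4; 20 bits remain

Answer: 3 4 3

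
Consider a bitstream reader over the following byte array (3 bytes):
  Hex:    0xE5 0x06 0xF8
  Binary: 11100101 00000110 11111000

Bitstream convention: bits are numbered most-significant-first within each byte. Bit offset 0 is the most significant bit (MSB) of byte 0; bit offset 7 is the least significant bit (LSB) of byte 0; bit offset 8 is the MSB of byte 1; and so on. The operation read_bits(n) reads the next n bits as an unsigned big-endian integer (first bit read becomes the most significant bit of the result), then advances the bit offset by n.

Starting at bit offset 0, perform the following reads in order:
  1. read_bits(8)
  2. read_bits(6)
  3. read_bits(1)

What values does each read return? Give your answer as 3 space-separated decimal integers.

Answer: 229 1 1

Derivation:
Read 1: bits[0:8] width=8 -> value=229 (bin 11100101); offset now 8 = byte 1 bit 0; 16 bits remain
Read 2: bits[8:14] width=6 -> value=1 (bin 000001); offset now 14 = byte 1 bit 6; 10 bits remain
Read 3: bits[14:15] width=1 -> value=1 (bin 1); offset now 15 = byte 1 bit 7; 9 bits remain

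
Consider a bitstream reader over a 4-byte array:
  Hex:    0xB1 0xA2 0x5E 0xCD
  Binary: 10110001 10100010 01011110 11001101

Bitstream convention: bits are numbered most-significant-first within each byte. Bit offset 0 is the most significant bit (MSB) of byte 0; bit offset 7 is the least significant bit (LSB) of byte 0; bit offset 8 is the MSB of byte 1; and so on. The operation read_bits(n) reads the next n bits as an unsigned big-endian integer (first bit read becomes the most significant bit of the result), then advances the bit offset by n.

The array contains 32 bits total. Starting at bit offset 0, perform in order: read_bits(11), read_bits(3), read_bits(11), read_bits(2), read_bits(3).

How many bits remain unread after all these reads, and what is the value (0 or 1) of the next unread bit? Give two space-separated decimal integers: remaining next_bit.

Read 1: bits[0:11] width=11 -> value=1421 (bin 10110001101); offset now 11 = byte 1 bit 3; 21 bits remain
Read 2: bits[11:14] width=3 -> value=0 (bin 000); offset now 14 = byte 1 bit 6; 18 bits remain
Read 3: bits[14:25] width=11 -> value=1213 (bin 10010111101); offset now 25 = byte 3 bit 1; 7 bits remain
Read 4: bits[25:27] width=2 -> value=2 (bin 10); offset now 27 = byte 3 bit 3; 5 bits remain
Read 5: bits[27:30] width=3 -> value=3 (bin 011); offset now 30 = byte 3 bit 6; 2 bits remain

Answer: 2 0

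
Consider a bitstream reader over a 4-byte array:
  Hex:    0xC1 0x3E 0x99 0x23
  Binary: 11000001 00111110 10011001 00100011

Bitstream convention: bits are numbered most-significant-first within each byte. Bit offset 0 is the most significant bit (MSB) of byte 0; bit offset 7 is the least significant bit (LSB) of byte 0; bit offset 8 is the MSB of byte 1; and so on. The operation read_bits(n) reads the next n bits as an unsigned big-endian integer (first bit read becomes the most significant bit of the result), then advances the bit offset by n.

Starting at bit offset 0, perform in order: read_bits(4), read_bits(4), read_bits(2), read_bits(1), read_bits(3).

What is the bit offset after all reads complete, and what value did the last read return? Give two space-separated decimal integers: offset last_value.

Answer: 14 7

Derivation:
Read 1: bits[0:4] width=4 -> value=12 (bin 1100); offset now 4 = byte 0 bit 4; 28 bits remain
Read 2: bits[4:8] width=4 -> value=1 (bin 0001); offset now 8 = byte 1 bit 0; 24 bits remain
Read 3: bits[8:10] width=2 -> value=0 (bin 00); offset now 10 = byte 1 bit 2; 22 bits remain
Read 4: bits[10:11] width=1 -> value=1 (bin 1); offset now 11 = byte 1 bit 3; 21 bits remain
Read 5: bits[11:14] width=3 -> value=7 (bin 111); offset now 14 = byte 1 bit 6; 18 bits remain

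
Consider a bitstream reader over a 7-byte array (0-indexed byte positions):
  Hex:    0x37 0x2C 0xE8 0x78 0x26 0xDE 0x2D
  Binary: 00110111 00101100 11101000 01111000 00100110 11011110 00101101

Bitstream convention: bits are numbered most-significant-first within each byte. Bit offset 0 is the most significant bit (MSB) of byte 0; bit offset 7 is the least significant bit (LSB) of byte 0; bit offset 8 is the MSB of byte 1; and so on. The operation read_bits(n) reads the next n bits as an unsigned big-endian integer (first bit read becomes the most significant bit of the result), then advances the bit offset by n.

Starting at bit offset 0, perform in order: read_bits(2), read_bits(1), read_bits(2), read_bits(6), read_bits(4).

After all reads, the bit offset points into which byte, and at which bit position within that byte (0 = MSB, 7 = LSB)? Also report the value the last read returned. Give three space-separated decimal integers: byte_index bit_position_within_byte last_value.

Answer: 1 7 6

Derivation:
Read 1: bits[0:2] width=2 -> value=0 (bin 00); offset now 2 = byte 0 bit 2; 54 bits remain
Read 2: bits[2:3] width=1 -> value=1 (bin 1); offset now 3 = byte 0 bit 3; 53 bits remain
Read 3: bits[3:5] width=2 -> value=2 (bin 10); offset now 5 = byte 0 bit 5; 51 bits remain
Read 4: bits[5:11] width=6 -> value=57 (bin 111001); offset now 11 = byte 1 bit 3; 45 bits remain
Read 5: bits[11:15] width=4 -> value=6 (bin 0110); offset now 15 = byte 1 bit 7; 41 bits remain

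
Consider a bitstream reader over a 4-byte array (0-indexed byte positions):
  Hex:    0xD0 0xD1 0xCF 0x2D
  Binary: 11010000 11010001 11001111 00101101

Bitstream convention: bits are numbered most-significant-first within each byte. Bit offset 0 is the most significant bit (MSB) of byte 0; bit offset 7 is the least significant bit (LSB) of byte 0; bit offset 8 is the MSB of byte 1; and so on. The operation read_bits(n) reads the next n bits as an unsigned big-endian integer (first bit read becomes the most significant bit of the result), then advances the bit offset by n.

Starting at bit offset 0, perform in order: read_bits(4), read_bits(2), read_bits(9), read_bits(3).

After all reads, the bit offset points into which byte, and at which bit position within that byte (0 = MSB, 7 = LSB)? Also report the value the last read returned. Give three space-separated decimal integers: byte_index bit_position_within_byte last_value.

Read 1: bits[0:4] width=4 -> value=13 (bin 1101); offset now 4 = byte 0 bit 4; 28 bits remain
Read 2: bits[4:6] width=2 -> value=0 (bin 00); offset now 6 = byte 0 bit 6; 26 bits remain
Read 3: bits[6:15] width=9 -> value=104 (bin 001101000); offset now 15 = byte 1 bit 7; 17 bits remain
Read 4: bits[15:18] width=3 -> value=7 (bin 111); offset now 18 = byte 2 bit 2; 14 bits remain

Answer: 2 2 7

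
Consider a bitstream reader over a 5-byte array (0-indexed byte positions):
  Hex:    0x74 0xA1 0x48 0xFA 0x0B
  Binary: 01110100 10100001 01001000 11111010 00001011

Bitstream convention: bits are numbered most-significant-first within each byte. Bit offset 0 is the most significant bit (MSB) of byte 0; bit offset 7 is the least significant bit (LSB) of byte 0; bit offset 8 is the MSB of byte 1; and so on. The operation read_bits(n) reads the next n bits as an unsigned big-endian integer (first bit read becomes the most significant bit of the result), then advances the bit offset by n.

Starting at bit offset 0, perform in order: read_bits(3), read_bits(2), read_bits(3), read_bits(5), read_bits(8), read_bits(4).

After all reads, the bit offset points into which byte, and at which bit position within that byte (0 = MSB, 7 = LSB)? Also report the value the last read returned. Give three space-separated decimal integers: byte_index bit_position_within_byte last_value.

Read 1: bits[0:3] width=3 -> value=3 (bin 011); offset now 3 = byte 0 bit 3; 37 bits remain
Read 2: bits[3:5] width=2 -> value=2 (bin 10); offset now 5 = byte 0 bit 5; 35 bits remain
Read 3: bits[5:8] width=3 -> value=4 (bin 100); offset now 8 = byte 1 bit 0; 32 bits remain
Read 4: bits[8:13] width=5 -> value=20 (bin 10100); offset now 13 = byte 1 bit 5; 27 bits remain
Read 5: bits[13:21] width=8 -> value=41 (bin 00101001); offset now 21 = byte 2 bit 5; 19 bits remain
Read 6: bits[21:25] width=4 -> value=1 (bin 0001); offset now 25 = byte 3 bit 1; 15 bits remain

Answer: 3 1 1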